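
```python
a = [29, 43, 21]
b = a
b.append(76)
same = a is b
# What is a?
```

After line 1: a = [29, 43, 21]
After line 2 (b = a is an alias, same object): a = [29, 43, 21], b = [29, 43, 21]
After line 3 (b.append mutates the shared list): a = [29, 43, 21, 76], b = [29, 43, 21, 76]
After line 4 (same = a is b; same object -> True): same = True

[29, 43, 21, 76]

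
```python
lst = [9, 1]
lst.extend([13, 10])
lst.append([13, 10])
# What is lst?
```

After line 1: lst = [9, 1]
After line 2 (extend unpacks [13, 10]): lst = [9, 1, 13, 10]
After line 3 (append adds [13, 10] as single element): lst = [9, 1, 13, 10, [13, 10]]

[9, 1, 13, 10, [13, 10]]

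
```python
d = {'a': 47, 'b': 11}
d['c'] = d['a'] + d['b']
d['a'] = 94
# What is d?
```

After line 1: d = {'a': 47, 'b': 11}
After line 2 (d['c'] = 47 + 11): d = {'a': 47, 'b': 11, 'c': 58}
After line 3: d = {'a': 94, 'b': 11, 'c': 58}

{'a': 94, 'b': 11, 'c': 58}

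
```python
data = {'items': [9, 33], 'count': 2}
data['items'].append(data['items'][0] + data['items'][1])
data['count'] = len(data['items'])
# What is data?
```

After line 1: data = {'items': [9, 33], 'count': 2}
After line 2 (append 9 + 33 = 42): data = {'items': [9, 33, 42], 'count': 2}
After line 3 (count = len(items) = 3): data = {'items': [9, 33, 42], 'count': 3}

{'items': [9, 33, 42], 'count': 3}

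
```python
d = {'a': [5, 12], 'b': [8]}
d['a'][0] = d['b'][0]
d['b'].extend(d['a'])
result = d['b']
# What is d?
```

After line 1: d = {'a': [5, 12], 'b': [8]}
After line 2 (a[0] = b[0] = 8): d = {'a': [8, 12], 'b': [8]}
After line 3 (b.extend(a) appends [8, 12]): d = {'a': [8, 12], 'b': [8, 8, 12]}
After line 4: result = d['b'] = [8, 8, 12]

{'a': [8, 12], 'b': [8, 8, 12]}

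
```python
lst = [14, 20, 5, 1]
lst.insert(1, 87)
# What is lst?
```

[14, 87, 20, 5, 1]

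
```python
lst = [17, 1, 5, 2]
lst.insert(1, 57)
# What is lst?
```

[17, 57, 1, 5, 2]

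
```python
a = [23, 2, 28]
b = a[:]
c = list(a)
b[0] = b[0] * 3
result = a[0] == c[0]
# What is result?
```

After line 1: a = [23, 2, 28]
After line 2 (b = a[:], copy): a = [23, 2, 28], b = [23, 2, 28]
After line 3 (c = list(a) is a copy, new object): c = [23, 2, 28]
After line 4 (b[0] = 23 * 3 = 69; only b mutates (copy)): a = [23, 2, 28], b = [69, 2, 28], c = [23, 2, 28]
After line 5 (a[0] = 23, c[0] = 23; result = True)

True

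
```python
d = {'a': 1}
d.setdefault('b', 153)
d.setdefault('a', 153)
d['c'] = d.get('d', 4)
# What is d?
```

After line 1: d = {'a': 1}
After line 2 (setdefault adds 'b'=153): d = {'a': 1, 'b': 153}
After line 3 (setdefault 'a' no-op, already exists): d = {'a': 1, 'b': 153}
After line 4 (get('d', 4) returns default since 'd' not in d): d = {'a': 1, 'b': 153, 'c': 4}

{'a': 1, 'b': 153, 'c': 4}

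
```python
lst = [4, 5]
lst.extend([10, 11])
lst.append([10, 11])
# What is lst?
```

After line 1: lst = [4, 5]
After line 2 (extend unpacks [10, 11]): lst = [4, 5, 10, 11]
After line 3 (append adds [10, 11] as single element): lst = [4, 5, 10, 11, [10, 11]]

[4, 5, 10, 11, [10, 11]]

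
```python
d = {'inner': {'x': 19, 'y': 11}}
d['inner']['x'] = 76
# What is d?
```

After line 1: d = {'inner': {'x': 19, 'y': 11}}
After line 2 (inner x overwritten): d = {'inner': {'x': 76, 'y': 11}}

{'inner': {'x': 76, 'y': 11}}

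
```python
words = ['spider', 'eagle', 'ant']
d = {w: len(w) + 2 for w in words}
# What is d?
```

{'spider': 8, 'eagle': 7, 'ant': 5}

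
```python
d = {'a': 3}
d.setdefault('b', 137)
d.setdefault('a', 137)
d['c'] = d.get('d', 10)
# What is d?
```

After line 1: d = {'a': 3}
After line 2 (setdefault adds 'b'=137): d = {'a': 3, 'b': 137}
After line 3 (setdefault 'a' no-op, already exists): d = {'a': 3, 'b': 137}
After line 4 (get('d', 10) returns default since 'd' not in d): d = {'a': 3, 'b': 137, 'c': 10}

{'a': 3, 'b': 137, 'c': 10}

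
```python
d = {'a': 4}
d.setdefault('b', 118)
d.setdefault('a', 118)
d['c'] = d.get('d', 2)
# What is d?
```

After line 1: d = {'a': 4}
After line 2 (setdefault adds 'b'=118): d = {'a': 4, 'b': 118}
After line 3 (setdefault 'a' no-op, already exists): d = {'a': 4, 'b': 118}
After line 4 (get('d', 2) returns default since 'd' not in d): d = {'a': 4, 'b': 118, 'c': 2}

{'a': 4, 'b': 118, 'c': 2}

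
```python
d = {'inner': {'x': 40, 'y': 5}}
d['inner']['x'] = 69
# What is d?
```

After line 1: d = {'inner': {'x': 40, 'y': 5}}
After line 2 (inner x overwritten): d = {'inner': {'x': 69, 'y': 5}}

{'inner': {'x': 69, 'y': 5}}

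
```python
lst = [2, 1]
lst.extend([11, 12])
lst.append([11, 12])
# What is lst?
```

After line 1: lst = [2, 1]
After line 2 (extend unpacks [11, 12]): lst = [2, 1, 11, 12]
After line 3 (append adds [11, 12] as single element): lst = [2, 1, 11, 12, [11, 12]]

[2, 1, 11, 12, [11, 12]]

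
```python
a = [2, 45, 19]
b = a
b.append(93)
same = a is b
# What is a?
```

After line 1: a = [2, 45, 19]
After line 2 (b = a is an alias, same object): a = [2, 45, 19], b = [2, 45, 19]
After line 3 (b.append mutates the shared list): a = [2, 45, 19, 93], b = [2, 45, 19, 93]
After line 4 (same = a is b; same object -> True): same = True

[2, 45, 19, 93]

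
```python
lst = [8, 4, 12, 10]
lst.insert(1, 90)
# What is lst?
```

[8, 90, 4, 12, 10]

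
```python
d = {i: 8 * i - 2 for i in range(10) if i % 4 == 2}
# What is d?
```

{2: 14, 6: 46}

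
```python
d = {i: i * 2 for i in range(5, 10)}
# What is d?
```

{5: 10, 6: 12, 7: 14, 8: 16, 9: 18}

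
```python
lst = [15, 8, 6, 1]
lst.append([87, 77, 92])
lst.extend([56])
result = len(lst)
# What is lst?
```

After line 1: lst = [15, 8, 6, 1]
After line 2 (append adds [87, 77, 92] as single element): lst = [15, 8, 6, 1, [87, 77, 92]]
After line 3 (extend unpacks [56], adds 56): lst = [15, 8, 6, 1, [87, 77, 92], 56]
After line 4: result = len(lst) = 6

[15, 8, 6, 1, [87, 77, 92], 56]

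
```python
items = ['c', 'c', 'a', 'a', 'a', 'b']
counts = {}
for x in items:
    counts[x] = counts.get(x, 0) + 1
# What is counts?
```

Initial: counts = {}, items = ['c', 'c', 'a', 'a', 'a', 'b']
See 'c': counts = {'c': 1}
See 'c': counts = {'c': 2}
See 'a': counts = {'c': 2, 'a': 1}
See 'a': counts = {'c': 2, 'a': 2}
See 'a': counts = {'c': 2, 'a': 3}
See 'b': counts = {'c': 2, 'a': 3, 'b': 1}

{'c': 2, 'a': 3, 'b': 1}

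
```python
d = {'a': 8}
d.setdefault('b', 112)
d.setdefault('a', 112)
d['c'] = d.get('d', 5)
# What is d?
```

After line 1: d = {'a': 8}
After line 2 (setdefault adds 'b'=112): d = {'a': 8, 'b': 112}
After line 3 (setdefault 'a' no-op, already exists): d = {'a': 8, 'b': 112}
After line 4 (get('d', 5) returns default since 'd' not in d): d = {'a': 8, 'b': 112, 'c': 5}

{'a': 8, 'b': 112, 'c': 5}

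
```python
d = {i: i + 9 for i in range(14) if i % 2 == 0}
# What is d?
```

{0: 9, 2: 11, 4: 13, 6: 15, 8: 17, 10: 19, 12: 21}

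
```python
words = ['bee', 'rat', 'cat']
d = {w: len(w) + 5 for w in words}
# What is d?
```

{'bee': 8, 'rat': 8, 'cat': 8}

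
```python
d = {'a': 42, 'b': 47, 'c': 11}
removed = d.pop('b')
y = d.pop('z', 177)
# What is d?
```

After line 1: d = {'a': 42, 'b': 47, 'c': 11}
After line 2 (pop 'b' returns 47): d = {'a': 42, 'c': 11}, removed = 47
After line 3 (pop 'z' missing, returns default 177): d = {'a': 42, 'c': 11}, y = 177

{'a': 42, 'c': 11}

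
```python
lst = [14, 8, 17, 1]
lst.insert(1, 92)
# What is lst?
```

[14, 92, 8, 17, 1]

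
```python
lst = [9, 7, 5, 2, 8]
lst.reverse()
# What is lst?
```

[8, 2, 5, 7, 9]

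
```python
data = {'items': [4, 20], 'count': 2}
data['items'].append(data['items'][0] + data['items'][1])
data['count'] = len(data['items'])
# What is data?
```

After line 1: data = {'items': [4, 20], 'count': 2}
After line 2 (append 4 + 20 = 24): data = {'items': [4, 20, 24], 'count': 2}
After line 3 (count = len(items) = 3): data = {'items': [4, 20, 24], 'count': 3}

{'items': [4, 20, 24], 'count': 3}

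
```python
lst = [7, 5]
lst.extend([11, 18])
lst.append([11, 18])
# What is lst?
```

After line 1: lst = [7, 5]
After line 2 (extend unpacks [11, 18]): lst = [7, 5, 11, 18]
After line 3 (append adds [11, 18] as single element): lst = [7, 5, 11, 18, [11, 18]]

[7, 5, 11, 18, [11, 18]]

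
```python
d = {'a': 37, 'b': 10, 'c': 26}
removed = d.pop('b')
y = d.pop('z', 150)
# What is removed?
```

After line 1: d = {'a': 37, 'b': 10, 'c': 26}
After line 2 (pop 'b' returns 10): d = {'a': 37, 'c': 26}, removed = 10
After line 3 (pop 'z' missing, returns default 150): d = {'a': 37, 'c': 26}, y = 150

10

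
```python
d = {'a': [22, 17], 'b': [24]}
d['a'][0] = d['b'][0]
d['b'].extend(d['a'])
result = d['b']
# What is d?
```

After line 1: d = {'a': [22, 17], 'b': [24]}
After line 2 (a[0] = b[0] = 24): d = {'a': [24, 17], 'b': [24]}
After line 3 (b.extend(a) appends [24, 17]): d = {'a': [24, 17], 'b': [24, 24, 17]}
After line 4: result = d['b'] = [24, 24, 17]

{'a': [24, 17], 'b': [24, 24, 17]}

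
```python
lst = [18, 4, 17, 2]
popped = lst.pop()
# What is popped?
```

2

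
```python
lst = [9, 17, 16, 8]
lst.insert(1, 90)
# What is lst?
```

[9, 90, 17, 16, 8]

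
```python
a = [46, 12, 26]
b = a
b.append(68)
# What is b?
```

After line 1: a = [46, 12, 26]
After line 2 (b = a is an alias, same object): a = [46, 12, 26], b = [46, 12, 26]
After line 3 (b.append mutates the shared list): a = [46, 12, 26, 68], b = [46, 12, 26, 68]

[46, 12, 26, 68]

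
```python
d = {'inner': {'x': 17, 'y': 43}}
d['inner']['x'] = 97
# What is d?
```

After line 1: d = {'inner': {'x': 17, 'y': 43}}
After line 2 (inner x overwritten): d = {'inner': {'x': 97, 'y': 43}}

{'inner': {'x': 97, 'y': 43}}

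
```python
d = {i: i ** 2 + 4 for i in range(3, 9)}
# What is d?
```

{3: 13, 4: 20, 5: 29, 6: 40, 7: 53, 8: 68}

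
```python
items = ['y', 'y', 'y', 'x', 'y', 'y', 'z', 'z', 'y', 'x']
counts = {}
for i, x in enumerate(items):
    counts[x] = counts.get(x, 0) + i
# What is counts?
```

Initial: counts = {}, items = ['y', 'y', 'y', 'x', 'y', 'y', 'z', 'z', 'y', 'x']
i=0, x='y': counts = {'y': 0}
i=1, x='y': counts = {'y': 1}
i=2, x='y': counts = {'y': 3}
i=3, x='x': counts = {'y': 3, 'x': 3}
i=4, x='y': counts = {'y': 7, 'x': 3}
i=5, x='y': counts = {'y': 12, 'x': 3}
i=6, x='z': counts = {'y': 12, 'x': 3, 'z': 6}
i=7, x='z': counts = {'y': 12, 'x': 3, 'z': 13}
i=8, x='y': counts = {'y': 20, 'x': 3, 'z': 13}
i=9, x='x': counts = {'y': 20, 'x': 12, 'z': 13}

{'y': 20, 'x': 12, 'z': 13}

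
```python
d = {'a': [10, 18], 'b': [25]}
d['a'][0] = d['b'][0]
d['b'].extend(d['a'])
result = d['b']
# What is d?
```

After line 1: d = {'a': [10, 18], 'b': [25]}
After line 2 (a[0] = b[0] = 25): d = {'a': [25, 18], 'b': [25]}
After line 3 (b.extend(a) appends [25, 18]): d = {'a': [25, 18], 'b': [25, 25, 18]}
After line 4: result = d['b'] = [25, 25, 18]

{'a': [25, 18], 'b': [25, 25, 18]}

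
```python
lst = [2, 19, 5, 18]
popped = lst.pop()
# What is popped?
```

18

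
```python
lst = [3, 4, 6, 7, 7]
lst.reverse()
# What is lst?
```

[7, 7, 6, 4, 3]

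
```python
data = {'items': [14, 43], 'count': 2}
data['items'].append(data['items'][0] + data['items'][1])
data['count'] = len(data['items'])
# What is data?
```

After line 1: data = {'items': [14, 43], 'count': 2}
After line 2 (append 14 + 43 = 57): data = {'items': [14, 43, 57], 'count': 2}
After line 3 (count = len(items) = 3): data = {'items': [14, 43, 57], 'count': 3}

{'items': [14, 43, 57], 'count': 3}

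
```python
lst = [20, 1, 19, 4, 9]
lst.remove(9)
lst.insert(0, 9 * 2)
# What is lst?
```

After line 1: lst = [20, 1, 19, 4, 9]
After line 2 (remove first 9): lst = [20, 1, 19, 4]
After line 3 (insert 18 at index 0): lst = [18, 20, 1, 19, 4]

[18, 20, 1, 19, 4]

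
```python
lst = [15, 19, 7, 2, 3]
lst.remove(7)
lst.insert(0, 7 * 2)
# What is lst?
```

After line 1: lst = [15, 19, 7, 2, 3]
After line 2 (remove first 7): lst = [15, 19, 2, 3]
After line 3 (insert 14 at index 0): lst = [14, 15, 19, 2, 3]

[14, 15, 19, 2, 3]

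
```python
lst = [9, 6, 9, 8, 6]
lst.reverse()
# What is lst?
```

[6, 8, 9, 6, 9]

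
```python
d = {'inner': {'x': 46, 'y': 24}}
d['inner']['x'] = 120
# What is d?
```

After line 1: d = {'inner': {'x': 46, 'y': 24}}
After line 2 (inner x overwritten): d = {'inner': {'x': 120, 'y': 24}}

{'inner': {'x': 120, 'y': 24}}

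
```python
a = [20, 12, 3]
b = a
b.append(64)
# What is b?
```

After line 1: a = [20, 12, 3]
After line 2 (b = a is an alias, same object): a = [20, 12, 3], b = [20, 12, 3]
After line 3 (b.append mutates the shared list): a = [20, 12, 3, 64], b = [20, 12, 3, 64]

[20, 12, 3, 64]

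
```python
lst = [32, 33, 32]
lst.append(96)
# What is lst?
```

[32, 33, 32, 96]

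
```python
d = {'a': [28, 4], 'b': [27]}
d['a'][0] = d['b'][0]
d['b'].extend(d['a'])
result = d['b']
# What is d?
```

After line 1: d = {'a': [28, 4], 'b': [27]}
After line 2 (a[0] = b[0] = 27): d = {'a': [27, 4], 'b': [27]}
After line 3 (b.extend(a) appends [27, 4]): d = {'a': [27, 4], 'b': [27, 27, 4]}
After line 4: result = d['b'] = [27, 27, 4]

{'a': [27, 4], 'b': [27, 27, 4]}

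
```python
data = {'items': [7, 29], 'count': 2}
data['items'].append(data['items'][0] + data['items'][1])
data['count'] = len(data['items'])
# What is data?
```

After line 1: data = {'items': [7, 29], 'count': 2}
After line 2 (append 7 + 29 = 36): data = {'items': [7, 29, 36], 'count': 2}
After line 3 (count = len(items) = 3): data = {'items': [7, 29, 36], 'count': 3}

{'items': [7, 29, 36], 'count': 3}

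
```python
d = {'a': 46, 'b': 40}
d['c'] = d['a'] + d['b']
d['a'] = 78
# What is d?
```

After line 1: d = {'a': 46, 'b': 40}
After line 2 (d['c'] = 46 + 40): d = {'a': 46, 'b': 40, 'c': 86}
After line 3: d = {'a': 78, 'b': 40, 'c': 86}

{'a': 78, 'b': 40, 'c': 86}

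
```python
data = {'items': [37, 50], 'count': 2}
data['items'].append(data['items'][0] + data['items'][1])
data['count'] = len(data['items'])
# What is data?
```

After line 1: data = {'items': [37, 50], 'count': 2}
After line 2 (append 37 + 50 = 87): data = {'items': [37, 50, 87], 'count': 2}
After line 3 (count = len(items) = 3): data = {'items': [37, 50, 87], 'count': 3}

{'items': [37, 50, 87], 'count': 3}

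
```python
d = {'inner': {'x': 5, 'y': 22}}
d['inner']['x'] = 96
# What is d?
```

After line 1: d = {'inner': {'x': 5, 'y': 22}}
After line 2 (inner x overwritten): d = {'inner': {'x': 96, 'y': 22}}

{'inner': {'x': 96, 'y': 22}}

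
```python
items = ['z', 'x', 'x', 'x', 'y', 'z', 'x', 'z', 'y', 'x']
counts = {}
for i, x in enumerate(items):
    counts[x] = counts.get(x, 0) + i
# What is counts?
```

Initial: counts = {}, items = ['z', 'x', 'x', 'x', 'y', 'z', 'x', 'z', 'y', 'x']
i=0, x='z': counts = {'z': 0}
i=1, x='x': counts = {'z': 0, 'x': 1}
i=2, x='x': counts = {'z': 0, 'x': 3}
i=3, x='x': counts = {'z': 0, 'x': 6}
i=4, x='y': counts = {'z': 0, 'x': 6, 'y': 4}
i=5, x='z': counts = {'z': 5, 'x': 6, 'y': 4}
i=6, x='x': counts = {'z': 5, 'x': 12, 'y': 4}
i=7, x='z': counts = {'z': 12, 'x': 12, 'y': 4}
i=8, x='y': counts = {'z': 12, 'x': 12, 'y': 12}
i=9, x='x': counts = {'z': 12, 'x': 21, 'y': 12}

{'z': 12, 'x': 21, 'y': 12}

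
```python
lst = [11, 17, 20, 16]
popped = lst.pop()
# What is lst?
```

[11, 17, 20]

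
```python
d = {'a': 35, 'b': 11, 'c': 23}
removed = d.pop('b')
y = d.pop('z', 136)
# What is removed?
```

After line 1: d = {'a': 35, 'b': 11, 'c': 23}
After line 2 (pop 'b' returns 11): d = {'a': 35, 'c': 23}, removed = 11
After line 3 (pop 'z' missing, returns default 136): d = {'a': 35, 'c': 23}, y = 136

11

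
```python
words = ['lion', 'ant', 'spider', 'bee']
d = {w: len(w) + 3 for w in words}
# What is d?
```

{'lion': 7, 'ant': 6, 'spider': 9, 'bee': 6}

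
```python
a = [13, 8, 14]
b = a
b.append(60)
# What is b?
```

After line 1: a = [13, 8, 14]
After line 2 (b = a is an alias, same object): a = [13, 8, 14], b = [13, 8, 14]
After line 3 (b.append mutates the shared list): a = [13, 8, 14, 60], b = [13, 8, 14, 60]

[13, 8, 14, 60]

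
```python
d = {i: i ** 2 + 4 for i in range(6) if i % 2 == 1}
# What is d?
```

{1: 5, 3: 13, 5: 29}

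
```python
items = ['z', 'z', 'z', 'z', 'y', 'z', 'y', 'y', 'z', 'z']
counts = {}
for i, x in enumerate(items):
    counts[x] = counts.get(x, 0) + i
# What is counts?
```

Initial: counts = {}, items = ['z', 'z', 'z', 'z', 'y', 'z', 'y', 'y', 'z', 'z']
i=0, x='z': counts = {'z': 0}
i=1, x='z': counts = {'z': 1}
i=2, x='z': counts = {'z': 3}
i=3, x='z': counts = {'z': 6}
i=4, x='y': counts = {'z': 6, 'y': 4}
i=5, x='z': counts = {'z': 11, 'y': 4}
i=6, x='y': counts = {'z': 11, 'y': 10}
i=7, x='y': counts = {'z': 11, 'y': 17}
i=8, x='z': counts = {'z': 19, 'y': 17}
i=9, x='z': counts = {'z': 28, 'y': 17}

{'z': 28, 'y': 17}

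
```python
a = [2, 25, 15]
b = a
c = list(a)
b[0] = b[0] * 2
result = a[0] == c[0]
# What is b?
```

After line 1: a = [2, 25, 15]
After line 2 (b = a, alias): a = [2, 25, 15], b = [2, 25, 15]
After line 3 (c = list(a) is a copy, new object): c = [2, 25, 15]
After line 4 (b[0] = 2 * 2 = 4; mutates shared a/b): a = b = [4, 25, 15], c = [2, 25, 15]
After line 5 (a[0] = 4, c[0] = 2; result = False)

[4, 25, 15]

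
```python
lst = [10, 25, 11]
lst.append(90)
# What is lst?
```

[10, 25, 11, 90]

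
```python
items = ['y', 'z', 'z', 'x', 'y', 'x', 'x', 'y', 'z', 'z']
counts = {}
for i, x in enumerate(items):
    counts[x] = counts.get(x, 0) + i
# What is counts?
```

Initial: counts = {}, items = ['y', 'z', 'z', 'x', 'y', 'x', 'x', 'y', 'z', 'z']
i=0, x='y': counts = {'y': 0}
i=1, x='z': counts = {'y': 0, 'z': 1}
i=2, x='z': counts = {'y': 0, 'z': 3}
i=3, x='x': counts = {'y': 0, 'z': 3, 'x': 3}
i=4, x='y': counts = {'y': 4, 'z': 3, 'x': 3}
i=5, x='x': counts = {'y': 4, 'z': 3, 'x': 8}
i=6, x='x': counts = {'y': 4, 'z': 3, 'x': 14}
i=7, x='y': counts = {'y': 11, 'z': 3, 'x': 14}
i=8, x='z': counts = {'y': 11, 'z': 11, 'x': 14}
i=9, x='z': counts = {'y': 11, 'z': 20, 'x': 14}

{'y': 11, 'z': 20, 'x': 14}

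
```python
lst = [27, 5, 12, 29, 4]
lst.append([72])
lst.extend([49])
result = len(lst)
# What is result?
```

After line 1: lst = [27, 5, 12, 29, 4]
After line 2 (append adds [72] as single element): lst = [27, 5, 12, 29, 4, [72]]
After line 3 (extend unpacks [49], adds 49): lst = [27, 5, 12, 29, 4, [72], 49]
After line 4: result = len(lst) = 7

7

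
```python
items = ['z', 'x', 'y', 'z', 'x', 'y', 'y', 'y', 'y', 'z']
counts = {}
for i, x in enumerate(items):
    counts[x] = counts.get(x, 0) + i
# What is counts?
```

Initial: counts = {}, items = ['z', 'x', 'y', 'z', 'x', 'y', 'y', 'y', 'y', 'z']
i=0, x='z': counts = {'z': 0}
i=1, x='x': counts = {'z': 0, 'x': 1}
i=2, x='y': counts = {'z': 0, 'x': 1, 'y': 2}
i=3, x='z': counts = {'z': 3, 'x': 1, 'y': 2}
i=4, x='x': counts = {'z': 3, 'x': 5, 'y': 2}
i=5, x='y': counts = {'z': 3, 'x': 5, 'y': 7}
i=6, x='y': counts = {'z': 3, 'x': 5, 'y': 13}
i=7, x='y': counts = {'z': 3, 'x': 5, 'y': 20}
i=8, x='y': counts = {'z': 3, 'x': 5, 'y': 28}
i=9, x='z': counts = {'z': 12, 'x': 5, 'y': 28}

{'z': 12, 'x': 5, 'y': 28}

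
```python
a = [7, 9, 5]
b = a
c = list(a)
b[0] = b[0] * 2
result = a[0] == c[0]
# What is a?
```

After line 1: a = [7, 9, 5]
After line 2 (b = a, alias): a = [7, 9, 5], b = [7, 9, 5]
After line 3 (c = list(a) is a copy, new object): c = [7, 9, 5]
After line 4 (b[0] = 7 * 2 = 14; mutates shared a/b): a = b = [14, 9, 5], c = [7, 9, 5]
After line 5 (a[0] = 14, c[0] = 7; result = False)

[14, 9, 5]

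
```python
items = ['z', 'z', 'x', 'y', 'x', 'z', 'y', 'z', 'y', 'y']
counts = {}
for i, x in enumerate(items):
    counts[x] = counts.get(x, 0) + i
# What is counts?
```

Initial: counts = {}, items = ['z', 'z', 'x', 'y', 'x', 'z', 'y', 'z', 'y', 'y']
i=0, x='z': counts = {'z': 0}
i=1, x='z': counts = {'z': 1}
i=2, x='x': counts = {'z': 1, 'x': 2}
i=3, x='y': counts = {'z': 1, 'x': 2, 'y': 3}
i=4, x='x': counts = {'z': 1, 'x': 6, 'y': 3}
i=5, x='z': counts = {'z': 6, 'x': 6, 'y': 3}
i=6, x='y': counts = {'z': 6, 'x': 6, 'y': 9}
i=7, x='z': counts = {'z': 13, 'x': 6, 'y': 9}
i=8, x='y': counts = {'z': 13, 'x': 6, 'y': 17}
i=9, x='y': counts = {'z': 13, 'x': 6, 'y': 26}

{'z': 13, 'x': 6, 'y': 26}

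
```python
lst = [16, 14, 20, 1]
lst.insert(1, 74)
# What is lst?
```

[16, 74, 14, 20, 1]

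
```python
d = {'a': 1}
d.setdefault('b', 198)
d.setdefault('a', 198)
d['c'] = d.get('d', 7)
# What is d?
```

After line 1: d = {'a': 1}
After line 2 (setdefault adds 'b'=198): d = {'a': 1, 'b': 198}
After line 3 (setdefault 'a' no-op, already exists): d = {'a': 1, 'b': 198}
After line 4 (get('d', 7) returns default since 'd' not in d): d = {'a': 1, 'b': 198, 'c': 7}

{'a': 1, 'b': 198, 'c': 7}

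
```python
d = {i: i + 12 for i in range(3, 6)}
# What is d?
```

{3: 15, 4: 16, 5: 17}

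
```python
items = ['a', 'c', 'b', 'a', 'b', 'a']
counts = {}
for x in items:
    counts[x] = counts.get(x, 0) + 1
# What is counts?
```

Initial: counts = {}, items = ['a', 'c', 'b', 'a', 'b', 'a']
See 'a': counts = {'a': 1}
See 'c': counts = {'a': 1, 'c': 1}
See 'b': counts = {'a': 1, 'c': 1, 'b': 1}
See 'a': counts = {'a': 2, 'c': 1, 'b': 1}
See 'b': counts = {'a': 2, 'c': 1, 'b': 2}
See 'a': counts = {'a': 3, 'c': 1, 'b': 2}

{'a': 3, 'c': 1, 'b': 2}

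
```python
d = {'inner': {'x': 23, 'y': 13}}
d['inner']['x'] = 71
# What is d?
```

After line 1: d = {'inner': {'x': 23, 'y': 13}}
After line 2 (inner x overwritten): d = {'inner': {'x': 71, 'y': 13}}

{'inner': {'x': 71, 'y': 13}}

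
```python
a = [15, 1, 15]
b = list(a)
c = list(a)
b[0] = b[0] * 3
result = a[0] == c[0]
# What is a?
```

After line 1: a = [15, 1, 15]
After line 2 (b = list(a), copy): a = [15, 1, 15], b = [15, 1, 15]
After line 3 (c = list(a) is a copy, new object): c = [15, 1, 15]
After line 4 (b[0] = 15 * 3 = 45; only b mutates (copy)): a = [15, 1, 15], b = [45, 1, 15], c = [15, 1, 15]
After line 5 (a[0] = 15, c[0] = 15; result = True)

[15, 1, 15]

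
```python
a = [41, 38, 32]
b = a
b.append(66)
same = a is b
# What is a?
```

After line 1: a = [41, 38, 32]
After line 2 (b = a is an alias, same object): a = [41, 38, 32], b = [41, 38, 32]
After line 3 (b.append mutates the shared list): a = [41, 38, 32, 66], b = [41, 38, 32, 66]
After line 4 (same = a is b; same object -> True): same = True

[41, 38, 32, 66]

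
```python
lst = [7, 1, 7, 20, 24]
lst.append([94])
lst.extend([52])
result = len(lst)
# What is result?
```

After line 1: lst = [7, 1, 7, 20, 24]
After line 2 (append adds [94] as single element): lst = [7, 1, 7, 20, 24, [94]]
After line 3 (extend unpacks [52], adds 52): lst = [7, 1, 7, 20, 24, [94], 52]
After line 4: result = len(lst) = 7

7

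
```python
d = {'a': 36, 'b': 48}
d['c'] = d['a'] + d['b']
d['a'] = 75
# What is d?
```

After line 1: d = {'a': 36, 'b': 48}
After line 2 (d['c'] = 36 + 48): d = {'a': 36, 'b': 48, 'c': 84}
After line 3: d = {'a': 75, 'b': 48, 'c': 84}

{'a': 75, 'b': 48, 'c': 84}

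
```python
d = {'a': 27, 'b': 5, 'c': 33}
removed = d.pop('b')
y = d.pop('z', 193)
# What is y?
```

After line 1: d = {'a': 27, 'b': 5, 'c': 33}
After line 2 (pop 'b' returns 5): d = {'a': 27, 'c': 33}, removed = 5
After line 3 (pop 'z' missing, returns default 193): d = {'a': 27, 'c': 33}, y = 193

193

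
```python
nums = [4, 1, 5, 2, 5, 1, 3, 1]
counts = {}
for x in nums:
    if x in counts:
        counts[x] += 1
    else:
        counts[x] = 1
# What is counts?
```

Initial: counts = {}, nums = [4, 1, 5, 2, 5, 1, 3, 1]
See 4: counts = {4: 1}
See 1: counts = {4: 1, 1: 1}
See 5: counts = {4: 1, 1: 1, 5: 1}
See 2: counts = {4: 1, 1: 1, 5: 1, 2: 1}
See 5: counts = {4: 1, 1: 1, 5: 2, 2: 1}
See 1: counts = {4: 1, 1: 2, 5: 2, 2: 1}
See 3: counts = {4: 1, 1: 2, 5: 2, 2: 1, 3: 1}
See 1: counts = {4: 1, 1: 3, 5: 2, 2: 1, 3: 1}

{4: 1, 1: 3, 5: 2, 2: 1, 3: 1}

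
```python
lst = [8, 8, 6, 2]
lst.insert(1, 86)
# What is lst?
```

[8, 86, 8, 6, 2]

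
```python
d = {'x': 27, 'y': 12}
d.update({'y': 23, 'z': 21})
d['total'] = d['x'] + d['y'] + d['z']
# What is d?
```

After line 1: d = {'x': 27, 'y': 12}
After line 2 (y overwritten, z added): d = {'x': 27, 'y': 23, 'z': 21}
After line 3 (total = 27 + 23 + 21 = 71): d = {'x': 27, 'y': 23, 'z': 21, 'total': 71}

{'x': 27, 'y': 23, 'z': 21, 'total': 71}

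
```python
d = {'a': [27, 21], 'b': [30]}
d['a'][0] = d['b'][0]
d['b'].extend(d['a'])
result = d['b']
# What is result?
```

After line 1: d = {'a': [27, 21], 'b': [30]}
After line 2 (a[0] = b[0] = 30): d = {'a': [30, 21], 'b': [30]}
After line 3 (b.extend(a) appends [30, 21]): d = {'a': [30, 21], 'b': [30, 30, 21]}
After line 4: result = d['b'] = [30, 30, 21]

[30, 30, 21]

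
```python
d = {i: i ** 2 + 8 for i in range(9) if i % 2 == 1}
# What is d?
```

{1: 9, 3: 17, 5: 33, 7: 57}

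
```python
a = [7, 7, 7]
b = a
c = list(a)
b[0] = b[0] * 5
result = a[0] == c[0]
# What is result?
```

After line 1: a = [7, 7, 7]
After line 2 (b = a, alias): a = [7, 7, 7], b = [7, 7, 7]
After line 3 (c = list(a) is a copy, new object): c = [7, 7, 7]
After line 4 (b[0] = 7 * 5 = 35; mutates shared a/b): a = b = [35, 7, 7], c = [7, 7, 7]
After line 5 (a[0] = 35, c[0] = 7; result = False)

False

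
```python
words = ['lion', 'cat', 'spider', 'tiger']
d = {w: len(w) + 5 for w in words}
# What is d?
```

{'lion': 9, 'cat': 8, 'spider': 11, 'tiger': 10}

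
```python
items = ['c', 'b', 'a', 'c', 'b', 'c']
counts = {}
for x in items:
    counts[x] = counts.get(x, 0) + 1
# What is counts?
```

Initial: counts = {}, items = ['c', 'b', 'a', 'c', 'b', 'c']
See 'c': counts = {'c': 1}
See 'b': counts = {'c': 1, 'b': 1}
See 'a': counts = {'c': 1, 'b': 1, 'a': 1}
See 'c': counts = {'c': 2, 'b': 1, 'a': 1}
See 'b': counts = {'c': 2, 'b': 2, 'a': 1}
See 'c': counts = {'c': 3, 'b': 2, 'a': 1}

{'c': 3, 'b': 2, 'a': 1}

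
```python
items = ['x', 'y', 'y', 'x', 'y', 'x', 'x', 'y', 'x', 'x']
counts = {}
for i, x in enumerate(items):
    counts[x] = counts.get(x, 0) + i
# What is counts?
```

Initial: counts = {}, items = ['x', 'y', 'y', 'x', 'y', 'x', 'x', 'y', 'x', 'x']
i=0, x='x': counts = {'x': 0}
i=1, x='y': counts = {'x': 0, 'y': 1}
i=2, x='y': counts = {'x': 0, 'y': 3}
i=3, x='x': counts = {'x': 3, 'y': 3}
i=4, x='y': counts = {'x': 3, 'y': 7}
i=5, x='x': counts = {'x': 8, 'y': 7}
i=6, x='x': counts = {'x': 14, 'y': 7}
i=7, x='y': counts = {'x': 14, 'y': 14}
i=8, x='x': counts = {'x': 22, 'y': 14}
i=9, x='x': counts = {'x': 31, 'y': 14}

{'x': 31, 'y': 14}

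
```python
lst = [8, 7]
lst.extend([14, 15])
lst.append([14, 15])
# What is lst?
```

After line 1: lst = [8, 7]
After line 2 (extend unpacks [14, 15]): lst = [8, 7, 14, 15]
After line 3 (append adds [14, 15] as single element): lst = [8, 7, 14, 15, [14, 15]]

[8, 7, 14, 15, [14, 15]]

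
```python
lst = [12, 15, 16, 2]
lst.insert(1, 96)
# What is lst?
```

[12, 96, 15, 16, 2]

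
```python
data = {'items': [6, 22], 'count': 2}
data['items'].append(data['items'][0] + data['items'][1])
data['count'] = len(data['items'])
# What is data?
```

After line 1: data = {'items': [6, 22], 'count': 2}
After line 2 (append 6 + 22 = 28): data = {'items': [6, 22, 28], 'count': 2}
After line 3 (count = len(items) = 3): data = {'items': [6, 22, 28], 'count': 3}

{'items': [6, 22, 28], 'count': 3}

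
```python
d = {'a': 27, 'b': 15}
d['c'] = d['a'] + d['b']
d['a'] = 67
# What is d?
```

After line 1: d = {'a': 27, 'b': 15}
After line 2 (d['c'] = 27 + 15): d = {'a': 27, 'b': 15, 'c': 42}
After line 3: d = {'a': 67, 'b': 15, 'c': 42}

{'a': 67, 'b': 15, 'c': 42}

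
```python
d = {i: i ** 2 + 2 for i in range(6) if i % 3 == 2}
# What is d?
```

{2: 6, 5: 27}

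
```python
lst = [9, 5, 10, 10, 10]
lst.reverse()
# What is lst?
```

[10, 10, 10, 5, 9]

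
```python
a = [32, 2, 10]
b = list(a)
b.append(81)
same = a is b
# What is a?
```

After line 1: a = [32, 2, 10]
After line 2 (b = list(a) is a shallow copy, new object): a = [32, 2, 10], b = [32, 2, 10]
After line 3 (append only mutates b): a = [32, 2, 10], b = [32, 2, 10, 81]
After line 4 (same = a is b; different objects -> False): same = False

[32, 2, 10]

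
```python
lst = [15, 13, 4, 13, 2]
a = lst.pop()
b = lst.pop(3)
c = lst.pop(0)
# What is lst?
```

After line 1: lst = [15, 13, 4, 13, 2]
After line 2 (pop() -> a = 2): lst = [15, 13, 4, 13]
After line 3 (pop(3) -> b = 13): lst = [15, 13, 4]
After line 4 (pop(0) -> c = 15): lst = [13, 4]

[13, 4]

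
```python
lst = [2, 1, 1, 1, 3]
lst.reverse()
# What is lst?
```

[3, 1, 1, 1, 2]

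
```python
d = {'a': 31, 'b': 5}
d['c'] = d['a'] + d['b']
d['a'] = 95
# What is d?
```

After line 1: d = {'a': 31, 'b': 5}
After line 2 (d['c'] = 31 + 5): d = {'a': 31, 'b': 5, 'c': 36}
After line 3: d = {'a': 95, 'b': 5, 'c': 36}

{'a': 95, 'b': 5, 'c': 36}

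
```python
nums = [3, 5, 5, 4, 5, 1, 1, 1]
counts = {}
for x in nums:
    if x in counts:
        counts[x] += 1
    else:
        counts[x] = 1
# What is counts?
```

Initial: counts = {}, nums = [3, 5, 5, 4, 5, 1, 1, 1]
See 3: counts = {3: 1}
See 5: counts = {3: 1, 5: 1}
See 5: counts = {3: 1, 5: 2}
See 4: counts = {3: 1, 5: 2, 4: 1}
See 5: counts = {3: 1, 5: 3, 4: 1}
See 1: counts = {3: 1, 5: 3, 4: 1, 1: 1}
See 1: counts = {3: 1, 5: 3, 4: 1, 1: 2}
See 1: counts = {3: 1, 5: 3, 4: 1, 1: 3}

{3: 1, 5: 3, 4: 1, 1: 3}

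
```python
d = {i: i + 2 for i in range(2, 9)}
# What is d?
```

{2: 4, 3: 5, 4: 6, 5: 7, 6: 8, 7: 9, 8: 10}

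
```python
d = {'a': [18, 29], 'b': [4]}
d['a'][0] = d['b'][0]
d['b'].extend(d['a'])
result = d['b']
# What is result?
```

After line 1: d = {'a': [18, 29], 'b': [4]}
After line 2 (a[0] = b[0] = 4): d = {'a': [4, 29], 'b': [4]}
After line 3 (b.extend(a) appends [4, 29]): d = {'a': [4, 29], 'b': [4, 4, 29]}
After line 4: result = d['b'] = [4, 4, 29]

[4, 4, 29]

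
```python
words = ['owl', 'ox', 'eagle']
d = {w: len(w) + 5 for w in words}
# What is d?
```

{'owl': 8, 'ox': 7, 'eagle': 10}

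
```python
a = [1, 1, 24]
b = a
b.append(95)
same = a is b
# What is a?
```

After line 1: a = [1, 1, 24]
After line 2 (b = a is an alias, same object): a = [1, 1, 24], b = [1, 1, 24]
After line 3 (b.append mutates the shared list): a = [1, 1, 24, 95], b = [1, 1, 24, 95]
After line 4 (same = a is b; same object -> True): same = True

[1, 1, 24, 95]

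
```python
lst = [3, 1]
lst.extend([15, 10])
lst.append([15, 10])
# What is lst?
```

After line 1: lst = [3, 1]
After line 2 (extend unpacks [15, 10]): lst = [3, 1, 15, 10]
After line 3 (append adds [15, 10] as single element): lst = [3, 1, 15, 10, [15, 10]]

[3, 1, 15, 10, [15, 10]]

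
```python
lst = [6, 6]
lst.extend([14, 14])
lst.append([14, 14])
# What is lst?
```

After line 1: lst = [6, 6]
After line 2 (extend unpacks [14, 14]): lst = [6, 6, 14, 14]
After line 3 (append adds [14, 14] as single element): lst = [6, 6, 14, 14, [14, 14]]

[6, 6, 14, 14, [14, 14]]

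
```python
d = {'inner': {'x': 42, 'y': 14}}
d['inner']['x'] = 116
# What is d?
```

After line 1: d = {'inner': {'x': 42, 'y': 14}}
After line 2 (inner x overwritten): d = {'inner': {'x': 116, 'y': 14}}

{'inner': {'x': 116, 'y': 14}}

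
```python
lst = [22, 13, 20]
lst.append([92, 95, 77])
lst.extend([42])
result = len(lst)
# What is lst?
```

After line 1: lst = [22, 13, 20]
After line 2 (append adds [92, 95, 77] as single element): lst = [22, 13, 20, [92, 95, 77]]
After line 3 (extend unpacks [42], adds 42): lst = [22, 13, 20, [92, 95, 77], 42]
After line 4: result = len(lst) = 5

[22, 13, 20, [92, 95, 77], 42]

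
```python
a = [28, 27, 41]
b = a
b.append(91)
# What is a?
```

After line 1: a = [28, 27, 41]
After line 2 (b = a is an alias, same object): a = [28, 27, 41], b = [28, 27, 41]
After line 3 (b.append mutates the shared list): a = [28, 27, 41, 91], b = [28, 27, 41, 91]

[28, 27, 41, 91]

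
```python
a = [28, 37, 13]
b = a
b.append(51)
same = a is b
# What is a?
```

After line 1: a = [28, 37, 13]
After line 2 (b = a is an alias, same object): a = [28, 37, 13], b = [28, 37, 13]
After line 3 (b.append mutates the shared list): a = [28, 37, 13, 51], b = [28, 37, 13, 51]
After line 4 (same = a is b; same object -> True): same = True

[28, 37, 13, 51]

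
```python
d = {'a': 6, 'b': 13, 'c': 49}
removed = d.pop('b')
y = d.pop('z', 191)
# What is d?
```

After line 1: d = {'a': 6, 'b': 13, 'c': 49}
After line 2 (pop 'b' returns 13): d = {'a': 6, 'c': 49}, removed = 13
After line 3 (pop 'z' missing, returns default 191): d = {'a': 6, 'c': 49}, y = 191

{'a': 6, 'c': 49}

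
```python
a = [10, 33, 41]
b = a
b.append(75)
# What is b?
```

After line 1: a = [10, 33, 41]
After line 2 (b = a is an alias, same object): a = [10, 33, 41], b = [10, 33, 41]
After line 3 (b.append mutates the shared list): a = [10, 33, 41, 75], b = [10, 33, 41, 75]

[10, 33, 41, 75]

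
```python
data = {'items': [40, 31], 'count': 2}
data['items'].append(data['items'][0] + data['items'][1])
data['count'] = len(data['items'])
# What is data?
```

After line 1: data = {'items': [40, 31], 'count': 2}
After line 2 (append 40 + 31 = 71): data = {'items': [40, 31, 71], 'count': 2}
After line 3 (count = len(items) = 3): data = {'items': [40, 31, 71], 'count': 3}

{'items': [40, 31, 71], 'count': 3}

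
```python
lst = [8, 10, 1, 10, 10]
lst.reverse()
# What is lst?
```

[10, 10, 1, 10, 8]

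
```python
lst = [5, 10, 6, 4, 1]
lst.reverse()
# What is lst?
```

[1, 4, 6, 10, 5]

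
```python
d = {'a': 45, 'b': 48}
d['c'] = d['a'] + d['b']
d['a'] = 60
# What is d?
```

After line 1: d = {'a': 45, 'b': 48}
After line 2 (d['c'] = 45 + 48): d = {'a': 45, 'b': 48, 'c': 93}
After line 3: d = {'a': 60, 'b': 48, 'c': 93}

{'a': 60, 'b': 48, 'c': 93}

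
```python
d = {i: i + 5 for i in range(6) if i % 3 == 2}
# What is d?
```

{2: 7, 5: 10}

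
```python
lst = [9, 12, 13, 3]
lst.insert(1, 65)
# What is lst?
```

[9, 65, 12, 13, 3]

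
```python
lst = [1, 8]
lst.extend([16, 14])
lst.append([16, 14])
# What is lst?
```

After line 1: lst = [1, 8]
After line 2 (extend unpacks [16, 14]): lst = [1, 8, 16, 14]
After line 3 (append adds [16, 14] as single element): lst = [1, 8, 16, 14, [16, 14]]

[1, 8, 16, 14, [16, 14]]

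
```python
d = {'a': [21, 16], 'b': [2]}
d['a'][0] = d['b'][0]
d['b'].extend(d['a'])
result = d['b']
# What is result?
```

After line 1: d = {'a': [21, 16], 'b': [2]}
After line 2 (a[0] = b[0] = 2): d = {'a': [2, 16], 'b': [2]}
After line 3 (b.extend(a) appends [2, 16]): d = {'a': [2, 16], 'b': [2, 2, 16]}
After line 4: result = d['b'] = [2, 2, 16]

[2, 2, 16]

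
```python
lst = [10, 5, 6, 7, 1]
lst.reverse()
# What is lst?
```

[1, 7, 6, 5, 10]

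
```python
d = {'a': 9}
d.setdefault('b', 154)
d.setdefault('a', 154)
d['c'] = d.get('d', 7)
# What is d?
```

After line 1: d = {'a': 9}
After line 2 (setdefault adds 'b'=154): d = {'a': 9, 'b': 154}
After line 3 (setdefault 'a' no-op, already exists): d = {'a': 9, 'b': 154}
After line 4 (get('d', 7) returns default since 'd' not in d): d = {'a': 9, 'b': 154, 'c': 7}

{'a': 9, 'b': 154, 'c': 7}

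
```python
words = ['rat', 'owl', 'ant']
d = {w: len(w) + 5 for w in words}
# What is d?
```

{'rat': 8, 'owl': 8, 'ant': 8}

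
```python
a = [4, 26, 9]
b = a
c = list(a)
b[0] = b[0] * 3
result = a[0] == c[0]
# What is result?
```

After line 1: a = [4, 26, 9]
After line 2 (b = a, alias): a = [4, 26, 9], b = [4, 26, 9]
After line 3 (c = list(a) is a copy, new object): c = [4, 26, 9]
After line 4 (b[0] = 4 * 3 = 12; mutates shared a/b): a = b = [12, 26, 9], c = [4, 26, 9]
After line 5 (a[0] = 12, c[0] = 4; result = False)

False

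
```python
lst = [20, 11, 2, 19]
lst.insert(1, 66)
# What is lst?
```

[20, 66, 11, 2, 19]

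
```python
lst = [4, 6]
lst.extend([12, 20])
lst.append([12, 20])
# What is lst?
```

After line 1: lst = [4, 6]
After line 2 (extend unpacks [12, 20]): lst = [4, 6, 12, 20]
After line 3 (append adds [12, 20] as single element): lst = [4, 6, 12, 20, [12, 20]]

[4, 6, 12, 20, [12, 20]]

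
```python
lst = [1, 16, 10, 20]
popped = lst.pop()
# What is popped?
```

20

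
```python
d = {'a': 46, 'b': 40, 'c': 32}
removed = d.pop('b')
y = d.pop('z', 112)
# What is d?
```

After line 1: d = {'a': 46, 'b': 40, 'c': 32}
After line 2 (pop 'b' returns 40): d = {'a': 46, 'c': 32}, removed = 40
After line 3 (pop 'z' missing, returns default 112): d = {'a': 46, 'c': 32}, y = 112

{'a': 46, 'c': 32}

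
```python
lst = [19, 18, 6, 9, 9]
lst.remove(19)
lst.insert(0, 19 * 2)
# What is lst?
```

After line 1: lst = [19, 18, 6, 9, 9]
After line 2 (remove first 19): lst = [18, 6, 9, 9]
After line 3 (insert 38 at index 0): lst = [38, 18, 6, 9, 9]

[38, 18, 6, 9, 9]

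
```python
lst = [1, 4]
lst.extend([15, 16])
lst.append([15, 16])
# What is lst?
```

After line 1: lst = [1, 4]
After line 2 (extend unpacks [15, 16]): lst = [1, 4, 15, 16]
After line 3 (append adds [15, 16] as single element): lst = [1, 4, 15, 16, [15, 16]]

[1, 4, 15, 16, [15, 16]]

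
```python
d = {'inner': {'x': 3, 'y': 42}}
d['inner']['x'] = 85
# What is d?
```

After line 1: d = {'inner': {'x': 3, 'y': 42}}
After line 2 (inner x overwritten): d = {'inner': {'x': 85, 'y': 42}}

{'inner': {'x': 85, 'y': 42}}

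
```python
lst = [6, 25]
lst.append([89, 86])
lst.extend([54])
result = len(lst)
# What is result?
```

After line 1: lst = [6, 25]
After line 2 (append adds [89, 86] as single element): lst = [6, 25, [89, 86]]
After line 3 (extend unpacks [54], adds 54): lst = [6, 25, [89, 86], 54]
After line 4: result = len(lst) = 4

4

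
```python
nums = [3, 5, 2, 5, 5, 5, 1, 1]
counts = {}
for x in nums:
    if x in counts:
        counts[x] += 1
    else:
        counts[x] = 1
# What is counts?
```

Initial: counts = {}, nums = [3, 5, 2, 5, 5, 5, 1, 1]
See 3: counts = {3: 1}
See 5: counts = {3: 1, 5: 1}
See 2: counts = {3: 1, 5: 1, 2: 1}
See 5: counts = {3: 1, 5: 2, 2: 1}
See 5: counts = {3: 1, 5: 3, 2: 1}
See 5: counts = {3: 1, 5: 4, 2: 1}
See 1: counts = {3: 1, 5: 4, 2: 1, 1: 1}
See 1: counts = {3: 1, 5: 4, 2: 1, 1: 2}

{3: 1, 5: 4, 2: 1, 1: 2}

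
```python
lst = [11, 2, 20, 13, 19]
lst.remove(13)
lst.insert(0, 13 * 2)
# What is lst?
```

After line 1: lst = [11, 2, 20, 13, 19]
After line 2 (remove first 13): lst = [11, 2, 20, 19]
After line 3 (insert 26 at index 0): lst = [26, 11, 2, 20, 19]

[26, 11, 2, 20, 19]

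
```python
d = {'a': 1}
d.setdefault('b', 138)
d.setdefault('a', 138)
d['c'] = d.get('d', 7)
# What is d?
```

After line 1: d = {'a': 1}
After line 2 (setdefault adds 'b'=138): d = {'a': 1, 'b': 138}
After line 3 (setdefault 'a' no-op, already exists): d = {'a': 1, 'b': 138}
After line 4 (get('d', 7) returns default since 'd' not in d): d = {'a': 1, 'b': 138, 'c': 7}

{'a': 1, 'b': 138, 'c': 7}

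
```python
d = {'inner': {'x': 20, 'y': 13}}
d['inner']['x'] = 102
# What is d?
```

After line 1: d = {'inner': {'x': 20, 'y': 13}}
After line 2 (inner x overwritten): d = {'inner': {'x': 102, 'y': 13}}

{'inner': {'x': 102, 'y': 13}}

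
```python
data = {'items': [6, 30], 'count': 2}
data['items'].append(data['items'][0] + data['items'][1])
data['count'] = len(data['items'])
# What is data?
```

After line 1: data = {'items': [6, 30], 'count': 2}
After line 2 (append 6 + 30 = 36): data = {'items': [6, 30, 36], 'count': 2}
After line 3 (count = len(items) = 3): data = {'items': [6, 30, 36], 'count': 3}

{'items': [6, 30, 36], 'count': 3}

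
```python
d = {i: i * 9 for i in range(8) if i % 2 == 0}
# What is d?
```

{0: 0, 2: 18, 4: 36, 6: 54}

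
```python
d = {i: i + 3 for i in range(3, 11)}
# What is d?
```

{3: 6, 4: 7, 5: 8, 6: 9, 7: 10, 8: 11, 9: 12, 10: 13}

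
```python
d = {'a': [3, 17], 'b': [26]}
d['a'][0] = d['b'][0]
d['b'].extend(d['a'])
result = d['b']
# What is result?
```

After line 1: d = {'a': [3, 17], 'b': [26]}
After line 2 (a[0] = b[0] = 26): d = {'a': [26, 17], 'b': [26]}
After line 3 (b.extend(a) appends [26, 17]): d = {'a': [26, 17], 'b': [26, 26, 17]}
After line 4: result = d['b'] = [26, 26, 17]

[26, 26, 17]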